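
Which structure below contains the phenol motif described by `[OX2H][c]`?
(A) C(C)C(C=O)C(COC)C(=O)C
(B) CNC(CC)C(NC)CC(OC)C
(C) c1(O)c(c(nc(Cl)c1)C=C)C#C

C

[OX2H][c] describes a hydroxyl oxygen attached to an aromatic carbon (a phenol).
(A) has a methoxy ether (-OCH3) but the oxygen has H0, not H1.
(B) has a methoxy ether (-OCH3) but the oxygen has H0, not H1.
(C) contains a hydroxyl group (-OH), which satisfies every atom and bond constraint.
So the answer is (C).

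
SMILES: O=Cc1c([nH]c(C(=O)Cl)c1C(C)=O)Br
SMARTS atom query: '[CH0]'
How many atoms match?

The query [CH0] means: aliphatic carbon with no attached hydrogen.
Check the 14 heavy atoms by environment: 1× n (aromatic, H1) → no; 4× c (aromatic, H0) → no; 1× Br (H0) → no; 2× C (H0) → match; 3× O (H0) → no; 1× C (H3) → no; 1× Cl (H0) → no; 1× C (H1) → no.
That gives 2 matching atoms.

2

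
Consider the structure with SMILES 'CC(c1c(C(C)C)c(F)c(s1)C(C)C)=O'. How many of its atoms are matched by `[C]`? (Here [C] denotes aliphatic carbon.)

8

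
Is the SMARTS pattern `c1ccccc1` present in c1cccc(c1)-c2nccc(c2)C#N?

Yes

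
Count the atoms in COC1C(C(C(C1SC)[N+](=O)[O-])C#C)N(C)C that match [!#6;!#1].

6

Check the 17 heavy atoms by environment: 11× C → no; 1× S → match; 1× N → match; 2× O → match; 1× N (charge +1) → match; 1× O (charge -1) → match.
Summing the matching environments: 1 + 1 + 2 + 1 + 1 = 6 matching atoms.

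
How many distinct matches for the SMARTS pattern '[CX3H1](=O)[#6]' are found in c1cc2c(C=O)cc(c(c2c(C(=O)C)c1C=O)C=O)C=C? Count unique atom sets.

3

[CX3H1](=O)[#6] is the SMARTS for an aldehyde: an sp2 carbon with one H, double-bonded to O and single-bonded to carbon.
The molecule carries 3 separate instances of an aldehyde (-CHO) meeting every constraint; each maps to a distinct set of atoms, giving 3 matches.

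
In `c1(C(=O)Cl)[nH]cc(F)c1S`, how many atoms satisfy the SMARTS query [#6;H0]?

The query [#6;H0] means: any carbon with no attached hydrogen.
Check the 10 heavy atoms by environment: 1× n (aromatic, H1) → no; 3× c (aromatic, H0) → match; 1× c (aromatic, H1) → no; 1× C (H0) → match; 1× O (H0) → no; 1× Cl (H0) → no; 1× S (H1) → no; 1× F (H0) → no.
Summing the matching environments: 3 + 1 = 4 matching atoms.

4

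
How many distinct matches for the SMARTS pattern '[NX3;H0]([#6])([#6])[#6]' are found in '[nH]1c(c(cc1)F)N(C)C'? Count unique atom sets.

1

[NX3;H0]([#6])([#6])[#6] is the SMARTS for a tertiary amine: a trivalent nitrogen with no H, bonded to three carbons.
Exactly one fragment in the molecule meets all constraints, giving 1 match.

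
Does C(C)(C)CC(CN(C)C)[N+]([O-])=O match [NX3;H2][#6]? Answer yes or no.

No

The pattern [NX3;H2][#6] describes a trivalent nitrogen with two H attached to carbon — a primary amine.
The closest candidate here is a dimethylamino group (-N(CH3)2), but the nitrogen has H0, not H2. No other fragment satisfies the full query, so there is no match.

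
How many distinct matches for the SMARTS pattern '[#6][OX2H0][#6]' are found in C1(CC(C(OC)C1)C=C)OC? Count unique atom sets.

2

[#6][OX2H0][#6] is the SMARTS for an ether: an aliphatic oxygen bridging two carbons with no H on the oxygen.
The molecule carries 2 separate instances of a methoxy ether (-OCH3) meeting every constraint; each maps to a distinct set of atoms, giving 2 matches.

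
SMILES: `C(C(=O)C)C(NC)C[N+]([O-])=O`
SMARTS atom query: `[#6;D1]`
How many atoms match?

2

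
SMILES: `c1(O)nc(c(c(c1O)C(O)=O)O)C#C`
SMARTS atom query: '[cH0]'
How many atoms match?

5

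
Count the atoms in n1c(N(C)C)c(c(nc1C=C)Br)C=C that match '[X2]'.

The query [X2] means: any atom with exactly two total connections (bonds + H).
Check the 14 heavy atoms by environment: 2× n (aromatic, X2) → match; 4× c (aromatic, X3) → no; 1× N (X3) → no; 2× C (X4) → no; 4× C (X3) → no; 1× Br (X1) → no.
That gives 2 matching atoms.

2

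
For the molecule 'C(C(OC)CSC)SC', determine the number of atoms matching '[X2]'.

The query [X2] means: any atom with exactly two total connections (bonds + H).
Check the 9 heavy atoms by environment: 6× C (X4) → no; 2× S (X2) → match; 1× O (X2) → match.
Summing the matching environments: 2 + 1 = 3 matching atoms.

3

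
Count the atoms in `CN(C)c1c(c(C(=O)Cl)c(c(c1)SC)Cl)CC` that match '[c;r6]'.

6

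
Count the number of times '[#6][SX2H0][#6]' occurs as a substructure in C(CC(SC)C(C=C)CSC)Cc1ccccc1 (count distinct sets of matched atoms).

[#6][SX2H0][#6] is the SMARTS for a thioether: an aliphatic sulfur bridging two carbons with no H on the sulfur.
The molecule carries 2 separate instances of a methylthio ether (-SCH3) meeting every constraint; each maps to a distinct set of atoms, giving 2 matches.

2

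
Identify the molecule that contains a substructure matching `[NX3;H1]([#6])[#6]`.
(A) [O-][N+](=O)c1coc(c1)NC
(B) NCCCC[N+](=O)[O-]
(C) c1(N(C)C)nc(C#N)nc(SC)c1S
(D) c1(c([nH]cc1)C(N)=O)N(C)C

A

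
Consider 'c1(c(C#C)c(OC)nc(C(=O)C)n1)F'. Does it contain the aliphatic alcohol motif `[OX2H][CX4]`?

No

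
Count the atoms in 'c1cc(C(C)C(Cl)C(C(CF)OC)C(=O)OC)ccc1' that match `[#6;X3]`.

7

The query [#6;X3] means: any carbon (aromatic or not) with three total connections.
Check the 20 heavy atoms by environment: 8× C (X4) → no; 1× Cl (X1) → no; 1× F (X1) → no; 6× c (aromatic, X3) → match; 1× C (X3) → match; 1× O (X1) → no; 2× O (X2) → no.
Summing the matching environments: 6 + 1 = 7 matching atoms.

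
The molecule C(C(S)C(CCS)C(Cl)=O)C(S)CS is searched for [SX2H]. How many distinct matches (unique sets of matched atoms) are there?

[SX2H] is the SMARTS for a thiol: an aliphatic sulfur with two connections, one being H.
The molecule carries 4 separate instances of a thiol (-SH) meeting every constraint; each maps to a distinct set of atoms, giving 4 matches.

4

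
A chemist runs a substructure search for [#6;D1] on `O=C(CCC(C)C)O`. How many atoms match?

The query [#6;D1] means: carbon bonded to exactly one heavy atom.
Check the 8 heavy atoms by environment: 2× C (D2) → no; 2× C (D3) → no; 2× O (D1) → no; 2× C (D1) → match.
That gives 2 matching atoms.

2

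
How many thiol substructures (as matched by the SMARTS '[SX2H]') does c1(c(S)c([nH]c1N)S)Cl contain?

2

[SX2H] is the SMARTS for a thiol: an aliphatic sulfur with two connections, one being H.
The molecule carries 2 separate instances of a thiol (-SH) meeting every constraint; each maps to a distinct set of atoms, giving 2 matches.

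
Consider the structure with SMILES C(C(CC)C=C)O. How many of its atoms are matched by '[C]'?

The query [C] means: uppercase C matches aliphatic (non-aromatic) carbon only.
Check the 7 heavy atoms by environment: 6× C → match; 1× O → no.
That gives 6 matching atoms.

6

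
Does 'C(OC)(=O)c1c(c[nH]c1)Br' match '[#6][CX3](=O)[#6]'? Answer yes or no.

No

The pattern [#6][CX3](=O)[#6] describes a carbonyl carbon (no H) flanked by two carbons — a ketone.
The closest candidate here is a methyl-ester group (-C(=O)OCH3), but one neighbour of the carbonyl carbon is O, not C. No other fragment satisfies the full query, so there is no match.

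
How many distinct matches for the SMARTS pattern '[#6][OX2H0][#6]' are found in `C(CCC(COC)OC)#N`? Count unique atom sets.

2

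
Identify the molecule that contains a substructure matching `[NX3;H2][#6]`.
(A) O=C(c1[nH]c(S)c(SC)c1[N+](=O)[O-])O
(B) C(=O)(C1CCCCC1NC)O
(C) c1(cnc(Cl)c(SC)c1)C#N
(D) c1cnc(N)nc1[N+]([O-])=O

D

[NX3;H2][#6] describes a trivalent nitrogen with two H attached to carbon (a primary amine).
(A) has a nitro group (-[N+](=O)[O-]) but the nitrogen is [N+] with no H, not NX3H2.
(B) has an N-methylamino group (-NHCH3) but the nitrogen bears two carbons and only one H (H1), not H2.
(C) has a nitrile (-C#N) but the nitrogen is NX1 (triple-bonded), not NX3 with two H.
(D) contains a primary amino group (-NH2), which satisfies every atom and bond constraint.
So the answer is (D).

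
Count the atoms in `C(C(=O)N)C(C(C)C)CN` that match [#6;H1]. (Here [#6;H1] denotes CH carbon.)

2

Check the 10 heavy atoms by environment: 2× C (H2) → no; 2× C (H1) → match; 2× N (H2) → no; 2× C (H3) → no; 1× C (H0) → no; 1× O (H0) → no.
That gives 2 matching atoms.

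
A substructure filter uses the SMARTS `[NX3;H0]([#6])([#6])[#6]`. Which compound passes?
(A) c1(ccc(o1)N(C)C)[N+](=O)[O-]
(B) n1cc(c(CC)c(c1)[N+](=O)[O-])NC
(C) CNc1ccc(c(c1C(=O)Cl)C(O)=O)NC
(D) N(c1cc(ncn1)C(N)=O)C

A

[NX3;H0]([#6])([#6])[#6] describes a trivalent nitrogen with no H, bonded to three carbons (a tertiary amine).
(A) contains a dimethylamino group (-N(CH3)2), which satisfies every atom and bond constraint.
(B) has an N-methylamino group (-NHCH3) but the nitrogen still has one H (H1), not H0.
(C) has an N-methylamino group (-NHCH3) but the nitrogen still has one H (H1), not H0.
(D) has a primary amide (-C(=O)NH2) but the amide nitrogen has H2 and only one carbon neighbour.
So the answer is (A).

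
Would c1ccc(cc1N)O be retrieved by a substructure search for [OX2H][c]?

The pattern [OX2H][c] describes a hydroxyl oxygen attached to an aromatic carbon — a phenol.
The molecule carries a hydroxyl group (-OH), whose atoms satisfy every constraint of the query, so the pattern matches.

Yes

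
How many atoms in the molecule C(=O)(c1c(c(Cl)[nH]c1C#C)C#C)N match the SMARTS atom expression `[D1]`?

Check the 13 heavy atoms by environment: 1× n (aromatic, D2) → no; 4× c (aromatic, D3) → no; 1× C (D3) → no; 1× O (D1) → match; 1× N (D1) → match; 2× C (D2) → no; 2× C (D1) → match; 1× Cl (D1) → match.
Summing the matching environments: 1 + 1 + 2 + 1 = 5 matching atoms.

5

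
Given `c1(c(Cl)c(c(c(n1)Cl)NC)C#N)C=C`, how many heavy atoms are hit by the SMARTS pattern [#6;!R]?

The query [#6;!R] means: carbon not in any ring.
Check the 14 heavy atoms by environment: 1× n (aromatic, in 6-ring) → no; 5× c (aromatic, in 6-ring) → no; 2× Cl (acyclic) → no; 2× N (acyclic) → no; 4× C (acyclic) → match.
That gives 4 matching atoms.

4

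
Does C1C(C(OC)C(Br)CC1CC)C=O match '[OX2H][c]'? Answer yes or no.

The pattern [OX2H][c] describes a hydroxyl oxygen attached to an aromatic carbon — a phenol.
The closest candidate here is a methoxy ether (-OCH3), but the oxygen has H0, not H1. No other fragment satisfies the full query, so there is no match.

No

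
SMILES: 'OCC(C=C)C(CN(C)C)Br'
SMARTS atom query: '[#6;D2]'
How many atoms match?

3

The query [#6;D2] means: any carbon bonded to exactly two heavy atoms.
Check the 11 heavy atoms by environment: 3× C (D2) → match; 2× C (D3) → no; 3× C (D1) → no; 1× Br (D1) → no; 1× N (D3) → no; 1× O (D1) → no.
That gives 3 matching atoms.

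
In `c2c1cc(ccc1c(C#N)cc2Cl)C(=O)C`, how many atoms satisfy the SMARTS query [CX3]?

The query [CX3] means: C with X3: aliphatic carbon with exactly 3 total connections.
Check the 16 heavy atoms by environment: 10× c (aromatic, X3) → no; 1× C (X2) → no; 1× N (X1) → no; 1× C (X3) → match; 1× O (X1) → no; 1× C (X4) → no; 1× Cl (X1) → no.
That gives 1 matching atom.

1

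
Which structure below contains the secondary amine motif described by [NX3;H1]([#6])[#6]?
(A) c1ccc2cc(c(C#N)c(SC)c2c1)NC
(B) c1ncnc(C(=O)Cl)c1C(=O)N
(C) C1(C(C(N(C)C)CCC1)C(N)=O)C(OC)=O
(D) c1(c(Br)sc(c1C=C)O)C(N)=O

A

[NX3;H1]([#6])[#6] describes a trivalent nitrogen with one H, bonded to two carbons (a secondary amine).
(A) contains an N-methylamino group (-NHCH3), which satisfies every atom and bond constraint.
(B) has a primary amide (-C(=O)NH2) but the -C(=O)NH2 nitrogen has H2, not H1.
(C) has a dimethylamino group (-N(CH3)2) but the nitrogen has H0, not H1.
(D) has a primary amide (-C(=O)NH2) but the -C(=O)NH2 nitrogen has H2, not H1.
So the answer is (A).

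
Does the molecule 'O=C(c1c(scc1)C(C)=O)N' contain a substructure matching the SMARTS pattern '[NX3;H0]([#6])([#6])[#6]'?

No

The pattern [NX3;H0]([#6])([#6])[#6] describes a trivalent nitrogen with no H, bonded to three carbons — a tertiary amine.
The closest candidate here is a primary amide (-C(=O)NH2), but the amide nitrogen has H2 and only one carbon neighbour. No other fragment satisfies the full query, so there is no match.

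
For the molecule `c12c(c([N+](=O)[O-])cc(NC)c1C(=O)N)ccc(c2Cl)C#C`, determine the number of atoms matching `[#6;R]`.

10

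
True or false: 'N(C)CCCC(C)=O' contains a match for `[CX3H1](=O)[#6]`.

The pattern [CX3H1](=O)[#6] describes an sp2 carbon with one H, double-bonded to O and single-bonded to carbon — an aldehyde.
The closest candidate here is an acetyl/ketone group (-C(=O)CH3), but the carbonyl carbon has H0 (two carbon neighbours), not H1. No other fragment satisfies the full query, so there is no match.

False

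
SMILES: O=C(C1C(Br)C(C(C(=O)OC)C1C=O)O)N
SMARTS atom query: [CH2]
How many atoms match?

0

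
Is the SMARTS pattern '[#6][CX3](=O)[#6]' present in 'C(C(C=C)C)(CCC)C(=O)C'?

Yes

The pattern [#6][CX3](=O)[#6] describes a carbonyl carbon (no H) flanked by two carbons — a ketone.
The molecule carries an acetyl/ketone group (-C(=O)CH3), whose atoms satisfy every constraint of the query, so the pattern matches.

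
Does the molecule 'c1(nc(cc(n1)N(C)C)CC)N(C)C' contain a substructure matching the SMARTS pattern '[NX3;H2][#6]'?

No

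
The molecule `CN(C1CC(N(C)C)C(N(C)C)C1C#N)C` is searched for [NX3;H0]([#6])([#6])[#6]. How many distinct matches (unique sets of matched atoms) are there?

3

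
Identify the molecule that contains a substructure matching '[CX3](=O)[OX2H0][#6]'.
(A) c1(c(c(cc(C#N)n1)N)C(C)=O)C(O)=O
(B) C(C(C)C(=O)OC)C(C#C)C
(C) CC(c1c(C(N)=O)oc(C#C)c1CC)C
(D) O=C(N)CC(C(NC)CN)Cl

B

[CX3](=O)[OX2H0][#6] describes a carbonyl carbon bonded to an oxygen that is itself bonded to carbon (no H on that O) (an ester).
(A) has a carboxylic acid group (-C(=O)OH) but the singly-bonded O carries H (OX2H1, not H0).
(B) contains a methyl-ester group (-C(=O)OCH3), which satisfies every atom and bond constraint.
(C) has a primary amide (-C(=O)NH2) but the carbonyl is bonded to N, not to an O-C linkage.
(D) has a primary amide (-C(=O)NH2) but the carbonyl is bonded to N, not to an O-C linkage.
So the answer is (B).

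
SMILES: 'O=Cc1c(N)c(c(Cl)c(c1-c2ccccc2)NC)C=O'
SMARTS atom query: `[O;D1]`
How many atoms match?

2

The query [O;D1] means: aliphatic oxygen bonded to exactly one heavy atom.
Check the 20 heavy atoms by environment: 7× c (aromatic, D3) → no; 1× N (D2) → no; 1× C (D1) → no; 1× N (D1) → no; 2× C (D2) → no; 2× O (D1) → match; 5× c (aromatic, D2) → no; 1× Cl (D1) → no.
That gives 2 matching atoms.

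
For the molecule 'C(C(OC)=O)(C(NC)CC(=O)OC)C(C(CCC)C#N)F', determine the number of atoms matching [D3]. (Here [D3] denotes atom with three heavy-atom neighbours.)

6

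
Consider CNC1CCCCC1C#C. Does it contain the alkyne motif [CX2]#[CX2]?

Yes

The pattern [CX2]#[CX2] describes a carbon-carbon triple bond — an alkyne.
The molecule carries an ethynyl group (-C#CH), whose atoms satisfy every constraint of the query, so the pattern matches.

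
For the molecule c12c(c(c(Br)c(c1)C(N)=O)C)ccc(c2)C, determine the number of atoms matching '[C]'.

3

Check the 16 heavy atoms by environment: 10× c (aromatic) → no; 3× C → match; 1× O → no; 1× N → no; 1× Br → no.
That gives 3 matching atoms.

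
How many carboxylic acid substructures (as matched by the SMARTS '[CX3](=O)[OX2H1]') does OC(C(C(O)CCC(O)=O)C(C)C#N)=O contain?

[CX3](=O)[OX2H1] is the SMARTS for a carboxylic acid: an sp2 carbon double-bonded to O and single-bonded to an -OH oxygen.
The molecule carries 2 separate instances of a carboxylic acid group (-C(=O)OH) meeting every constraint; each maps to a distinct set of atoms, giving 2 matches.

2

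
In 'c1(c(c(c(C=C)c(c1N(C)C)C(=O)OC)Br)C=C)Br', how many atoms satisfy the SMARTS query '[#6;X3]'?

11

The query [#6;X3] means: any carbon (aromatic or not) with three total connections.
Check the 19 heavy atoms by environment: 6× c (aromatic, X3) → match; 5× C (X3) → match; 2× Br (X1) → no; 1× O (X1) → no; 1× O (X2) → no; 3× C (X4) → no; 1× N (X3) → no.
Summing the matching environments: 6 + 5 = 11 matching atoms.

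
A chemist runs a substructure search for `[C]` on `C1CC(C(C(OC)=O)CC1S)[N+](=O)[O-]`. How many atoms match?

8

The query [C] means: uppercase C matches aliphatic (non-aromatic) carbon only.
Check the 14 heavy atoms by environment: 8× C → match; 1× N (charge +1) → no; 1× O (charge -1) → no; 3× O → no; 1× S → no.
That gives 8 matching atoms.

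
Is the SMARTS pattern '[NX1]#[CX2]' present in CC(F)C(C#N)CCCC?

Yes

The pattern [NX1]#[CX2] describes a nitrogen triple-bonded to a two-connected carbon — a nitrile.
The molecule carries a nitrile (-C#N), whose atoms satisfy every constraint of the query, so the pattern matches.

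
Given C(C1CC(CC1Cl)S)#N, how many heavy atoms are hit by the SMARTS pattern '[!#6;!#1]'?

3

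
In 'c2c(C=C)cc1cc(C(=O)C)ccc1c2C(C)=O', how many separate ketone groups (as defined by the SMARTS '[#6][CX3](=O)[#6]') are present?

2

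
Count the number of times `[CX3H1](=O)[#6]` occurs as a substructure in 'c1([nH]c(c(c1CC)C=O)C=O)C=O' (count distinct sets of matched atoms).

[CX3H1](=O)[#6] is the SMARTS for an aldehyde: an sp2 carbon with one H, double-bonded to O and single-bonded to carbon.
The molecule carries 3 separate instances of an aldehyde (-CHO) meeting every constraint; each maps to a distinct set of atoms, giving 3 matches.

3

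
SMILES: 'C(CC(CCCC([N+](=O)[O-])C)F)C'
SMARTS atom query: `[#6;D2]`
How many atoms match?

The query [#6;D2] means: any carbon bonded to exactly two heavy atoms.
Check the 13 heavy atoms by environment: 5× C (D2) → match; 2× C (D3) → no; 2× C (D1) → no; 1× F (D1) → no; 1× N (charge +1, D3) → no; 1× O (charge -1, D1) → no; 1× O (D1) → no.
That gives 5 matching atoms.

5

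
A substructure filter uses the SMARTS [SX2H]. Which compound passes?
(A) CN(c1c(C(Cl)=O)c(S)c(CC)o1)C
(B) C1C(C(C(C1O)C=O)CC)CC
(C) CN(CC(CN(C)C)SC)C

A

[SX2H] describes an aliphatic sulfur with two connections, one being H (a thiol).
(A) contains a thiol (-SH), which satisfies every atom and bond constraint.
(B) has a hydroxyl group (-OH) but it is an -OH, not an -SH.
(C) has a methylthio ether (-SCH3) but the sulfur has H0 (bonded to two carbons), not H1.
So the answer is (A).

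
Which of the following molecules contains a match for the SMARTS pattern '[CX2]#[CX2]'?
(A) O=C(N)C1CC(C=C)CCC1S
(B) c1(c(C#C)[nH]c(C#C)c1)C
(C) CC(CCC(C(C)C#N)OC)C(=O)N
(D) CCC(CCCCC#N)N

B

[CX2]#[CX2] describes a carbon-carbon triple bond (an alkyne).
(A) has a vinyl group (-CH=CH2) but the C=C is a double bond; both carbons are CX3, not CX2.
(B) contains an ethynyl group (-C#CH), which satisfies every atom and bond constraint.
(C) has a nitrile (-C#N) but the triple bond is C#N, not C#C.
(D) has a nitrile (-C#N) but the triple bond is C#N, not C#C.
So the answer is (B).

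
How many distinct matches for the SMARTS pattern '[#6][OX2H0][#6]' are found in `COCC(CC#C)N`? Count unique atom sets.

1

[#6][OX2H0][#6] is the SMARTS for an ether: an aliphatic oxygen bridging two carbons with no H on the oxygen.
Exactly one fragment in the molecule meets all constraints, giving 1 match.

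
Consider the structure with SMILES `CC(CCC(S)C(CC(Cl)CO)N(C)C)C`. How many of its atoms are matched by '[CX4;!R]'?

The query [CX4;!R] means: aliphatic carbon with four total connections, not in a ring.
Check the 16 heavy atoms by environment: 12× C (X4, acyclic) → match; 1× O (X2, acyclic) → no; 1× S (X2, acyclic) → no; 1× N (X3, acyclic) → no; 1× Cl (X1, acyclic) → no.
That gives 12 matching atoms.

12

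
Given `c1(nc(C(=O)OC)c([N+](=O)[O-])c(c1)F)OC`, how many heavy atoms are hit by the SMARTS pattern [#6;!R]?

Check the 16 heavy atoms by environment: 1× n (aromatic, in 6-ring) → no; 5× c (aromatic, in 6-ring) → no; 1× N (charge +1, acyclic) → no; 1× O (charge -1, acyclic) → no; 4× O (acyclic) → no; 1× F (acyclic) → no; 3× C (acyclic) → match.
That gives 3 matching atoms.

3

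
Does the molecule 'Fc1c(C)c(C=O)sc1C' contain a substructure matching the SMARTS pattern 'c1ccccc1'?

The pattern c1ccccc1 describes six aromatic carbons in a ring — a benzene ring.
The closest candidate here is a methyl group (-CH3), but no six-membered all-carbon aromatic ring is present. No other fragment satisfies the full query, so there is no match.

No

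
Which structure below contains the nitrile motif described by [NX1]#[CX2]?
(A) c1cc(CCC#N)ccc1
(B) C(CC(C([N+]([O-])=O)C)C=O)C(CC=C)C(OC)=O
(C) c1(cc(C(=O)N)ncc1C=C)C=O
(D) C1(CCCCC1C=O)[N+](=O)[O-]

A

[NX1]#[CX2] describes a nitrogen triple-bonded to a two-connected carbon (a nitrile).
(A) contains a nitrile (-C#N), which satisfies every atom and bond constraint.
(B) has a nitro group (-[N+](=O)[O-]) but there is no C#N triple bond.
(C) has a primary amide (-C(=O)NH2) but the nitrogen is NX3, not NX1.
(D) has a nitro group (-[N+](=O)[O-]) but there is no C#N triple bond.
So the answer is (A).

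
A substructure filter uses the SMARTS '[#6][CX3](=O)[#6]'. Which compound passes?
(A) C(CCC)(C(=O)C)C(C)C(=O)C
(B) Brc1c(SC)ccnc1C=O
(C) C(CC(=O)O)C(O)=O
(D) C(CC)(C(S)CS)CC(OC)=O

A

[#6][CX3](=O)[#6] describes a carbonyl carbon (no H) flanked by two carbons (a ketone).
(A) contains an acetyl/ketone group (-C(=O)CH3), which satisfies every atom and bond constraint.
(B) has an aldehyde (-CHO) but the carbonyl carbon has H1, so it is not flanked by two carbons.
(C) has a carboxylic acid group (-C(=O)OH) but one neighbour of the carbonyl carbon is O, not C.
(D) has a methyl-ester group (-C(=O)OCH3) but one neighbour of the carbonyl carbon is O, not C.
So the answer is (A).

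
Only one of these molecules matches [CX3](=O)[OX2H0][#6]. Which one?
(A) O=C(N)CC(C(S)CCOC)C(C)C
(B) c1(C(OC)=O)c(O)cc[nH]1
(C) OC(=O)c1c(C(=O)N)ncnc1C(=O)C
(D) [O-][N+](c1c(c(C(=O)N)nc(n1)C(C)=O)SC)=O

[CX3](=O)[OX2H0][#6] describes a carbonyl carbon bonded to an oxygen that is itself bonded to carbon (no H on that O) (an ester).
(A) has a primary amide (-C(=O)NH2) but the carbonyl is bonded to N, not to an O-C linkage.
(B) contains a methyl-ester group (-C(=O)OCH3), which satisfies every atom and bond constraint.
(C) has a carboxylic acid group (-C(=O)OH) but the singly-bonded O carries H (OX2H1, not H0).
(D) has a primary amide (-C(=O)NH2) but the carbonyl is bonded to N, not to an O-C linkage.
So the answer is (B).

B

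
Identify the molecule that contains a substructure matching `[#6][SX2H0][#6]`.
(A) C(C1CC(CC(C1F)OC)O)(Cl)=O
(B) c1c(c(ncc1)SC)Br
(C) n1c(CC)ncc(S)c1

B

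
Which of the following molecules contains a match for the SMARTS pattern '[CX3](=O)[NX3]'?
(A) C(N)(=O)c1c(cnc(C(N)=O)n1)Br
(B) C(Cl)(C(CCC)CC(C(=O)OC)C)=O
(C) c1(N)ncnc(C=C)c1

A

[CX3](=O)[NX3] describes a carbonyl carbon bonded to a trivalent nitrogen (an amide).
(A) contains a primary amide (-C(=O)NH2), which satisfies every atom and bond constraint.
(B) has a methyl-ester group (-C(=O)OCH3) but the carbonyl is bonded to O, not to an NX3 nitrogen.
(C) has a primary amino group (-NH2) but the -NH2 is not attached to a carbonyl carbon.
So the answer is (A).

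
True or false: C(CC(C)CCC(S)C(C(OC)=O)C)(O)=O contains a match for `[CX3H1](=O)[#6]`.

The pattern [CX3H1](=O)[#6] describes an sp2 carbon with one H, double-bonded to O and single-bonded to carbon — an aldehyde.
The closest candidate here is a carboxylic acid group (-C(=O)OH), but the carbonyl carbon has H0 and is bonded to O, not H1. No other fragment satisfies the full query, so there is no match.

False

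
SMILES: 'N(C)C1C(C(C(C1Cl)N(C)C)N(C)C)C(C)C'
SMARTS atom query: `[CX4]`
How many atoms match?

Check the 17 heavy atoms by environment: 13× C (X4) → match; 1× Cl (X1) → no; 3× N (X3) → no.
That gives 13 matching atoms.

13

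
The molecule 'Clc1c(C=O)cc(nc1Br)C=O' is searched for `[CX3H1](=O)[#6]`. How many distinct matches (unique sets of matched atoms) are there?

2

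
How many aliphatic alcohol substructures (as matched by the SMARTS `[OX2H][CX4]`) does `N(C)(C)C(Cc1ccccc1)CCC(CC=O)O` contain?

[OX2H][CX4] is the SMARTS for an aliphatic alcohol: a hydroxyl oxygen bound to an sp3 (X4) carbon.
Exactly one fragment in the molecule meets all constraints, giving 1 match.

1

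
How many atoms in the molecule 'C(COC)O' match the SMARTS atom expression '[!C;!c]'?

2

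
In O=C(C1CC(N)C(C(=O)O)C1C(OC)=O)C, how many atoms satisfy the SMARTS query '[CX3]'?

3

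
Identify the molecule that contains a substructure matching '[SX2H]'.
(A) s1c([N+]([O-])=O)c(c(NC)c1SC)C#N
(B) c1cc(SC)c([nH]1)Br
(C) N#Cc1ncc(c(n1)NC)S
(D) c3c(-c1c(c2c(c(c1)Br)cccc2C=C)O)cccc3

C

[SX2H] describes an aliphatic sulfur with two connections, one being H (a thiol).
(A) has a methylthio ether (-SCH3) but the sulfur has H0 (bonded to two carbons), not H1.
(B) has a methylthio ether (-SCH3) but the sulfur has H0 (bonded to two carbons), not H1.
(C) contains a thiol (-SH), which satisfies every atom and bond constraint.
(D) has a hydroxyl group (-OH) but it is an -OH, not an -SH.
So the answer is (C).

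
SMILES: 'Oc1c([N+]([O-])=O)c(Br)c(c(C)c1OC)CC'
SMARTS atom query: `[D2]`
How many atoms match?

2

The query [D2] means: atom with exactly two heavy-atom neighbours.
Check the 16 heavy atoms by environment: 6× c (aromatic, D3) → no; 1× C (D2) → match; 3× C (D1) → no; 2× O (D1) → no; 1× O (D2) → match; 1× N (charge +1, D3) → no; 1× O (charge -1, D1) → no; 1× Br (D1) → no.
Summing the matching environments: 1 + 1 = 2 matching atoms.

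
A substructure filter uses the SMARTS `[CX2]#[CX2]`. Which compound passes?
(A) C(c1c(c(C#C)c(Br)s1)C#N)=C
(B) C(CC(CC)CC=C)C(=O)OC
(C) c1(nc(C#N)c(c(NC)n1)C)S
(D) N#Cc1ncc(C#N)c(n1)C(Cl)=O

A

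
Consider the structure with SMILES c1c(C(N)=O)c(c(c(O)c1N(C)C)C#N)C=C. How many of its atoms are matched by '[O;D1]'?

Check the 17 heavy atoms by environment: 5× c (aromatic, D3) → no; 1× c (aromatic, D2) → no; 1× N (D3) → no; 3× C (D1) → no; 2× C (D2) → no; 1× C (D3) → no; 2× O (D1) → match; 2× N (D1) → no.
That gives 2 matching atoms.

2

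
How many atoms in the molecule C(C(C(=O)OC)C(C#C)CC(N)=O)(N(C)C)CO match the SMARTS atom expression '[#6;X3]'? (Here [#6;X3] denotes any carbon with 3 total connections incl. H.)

Check the 18 heavy atoms by environment: 8× C (X4) → no; 2× C (X2) → no; 2× N (X3) → no; 2× C (X3) → match; 2× O (X1) → no; 2× O (X2) → no.
That gives 2 matching atoms.

2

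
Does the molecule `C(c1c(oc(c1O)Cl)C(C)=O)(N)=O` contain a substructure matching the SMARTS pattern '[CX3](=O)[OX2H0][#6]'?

No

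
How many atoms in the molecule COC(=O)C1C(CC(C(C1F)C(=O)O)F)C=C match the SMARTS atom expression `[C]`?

The query [C] means: uppercase C matches aliphatic (non-aromatic) carbon only.
Check the 17 heavy atoms by environment: 11× C → match; 2× F → no; 4× O → no.
That gives 11 matching atoms.

11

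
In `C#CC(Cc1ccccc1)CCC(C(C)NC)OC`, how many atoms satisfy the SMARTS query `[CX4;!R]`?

9

The query [CX4;!R] means: aliphatic carbon with four total connections, not in a ring.
Check the 19 heavy atoms by environment: 9× C (X4, acyclic) → match; 1× O (X2, acyclic) → no; 2× C (X2, acyclic) → no; 1× N (X3, acyclic) → no; 6× c (aromatic, X3, in 6-ring) → no.
That gives 9 matching atoms.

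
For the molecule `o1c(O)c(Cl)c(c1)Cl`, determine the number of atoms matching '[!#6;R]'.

The query [!#6;R] means: non-carbon atom that is part of a ring.
Check the 8 heavy atoms by environment: 1× o (aromatic, in 5-ring) → match; 4× c (aromatic, in 5-ring) → no; 2× Cl (acyclic) → no; 1× O (acyclic) → no.
That gives 1 matching atom.

1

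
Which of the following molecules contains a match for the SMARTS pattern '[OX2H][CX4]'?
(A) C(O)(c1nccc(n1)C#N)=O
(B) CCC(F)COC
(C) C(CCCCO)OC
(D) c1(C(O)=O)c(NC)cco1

C

[OX2H][CX4] describes a hydroxyl oxygen bound to an sp3 (X4) carbon (an aliphatic alcohol).
(A) has a carboxylic acid group (-C(=O)OH) but the -OH is on a CX3 carbonyl carbon, not a CX4 carbon.
(B) has a methoxy ether (-OCH3) but the oxygen has H0 (ether), not H1.
(C) contains a hydroxyl group (-OH), which satisfies every atom and bond constraint.
(D) has a carboxylic acid group (-C(=O)OH) but the -OH is on a CX3 carbonyl carbon, not a CX4 carbon.
So the answer is (C).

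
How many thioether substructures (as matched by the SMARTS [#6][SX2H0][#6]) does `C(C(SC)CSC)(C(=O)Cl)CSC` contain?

[#6][SX2H0][#6] is the SMARTS for a thioether: an aliphatic sulfur bridging two carbons with no H on the sulfur.
The molecule carries 3 separate instances of a methylthio ether (-SCH3) meeting every constraint; each maps to a distinct set of atoms, giving 3 matches.

3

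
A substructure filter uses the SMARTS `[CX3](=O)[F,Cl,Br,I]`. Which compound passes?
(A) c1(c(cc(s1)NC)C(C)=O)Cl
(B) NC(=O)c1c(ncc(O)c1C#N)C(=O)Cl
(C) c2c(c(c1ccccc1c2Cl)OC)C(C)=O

B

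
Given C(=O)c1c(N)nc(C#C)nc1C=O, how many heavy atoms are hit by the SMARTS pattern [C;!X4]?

4

The query [C;!X4] means: aliphatic carbon that does not have four total connections.
Check the 13 heavy atoms by environment: 2× n (aromatic, X2) → no; 4× c (aromatic, X3) → no; 2× C (X2) → match; 2× C (X3) → match; 2× O (X1) → no; 1× N (X3) → no.
Summing the matching environments: 2 + 2 = 4 matching atoms.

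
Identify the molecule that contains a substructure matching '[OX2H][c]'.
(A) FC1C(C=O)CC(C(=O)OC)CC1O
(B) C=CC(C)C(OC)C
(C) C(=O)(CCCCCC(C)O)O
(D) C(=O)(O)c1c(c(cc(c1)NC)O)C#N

D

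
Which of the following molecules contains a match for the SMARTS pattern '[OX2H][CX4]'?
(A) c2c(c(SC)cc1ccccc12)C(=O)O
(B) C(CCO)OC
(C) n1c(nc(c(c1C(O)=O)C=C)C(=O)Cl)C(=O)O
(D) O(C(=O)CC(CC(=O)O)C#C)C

[OX2H][CX4] describes a hydroxyl oxygen bound to an sp3 (X4) carbon (an aliphatic alcohol).
(A) has a carboxylic acid group (-C(=O)OH) but the -OH is on a CX3 carbonyl carbon, not a CX4 carbon.
(B) contains a hydroxyl group (-OH), which satisfies every atom and bond constraint.
(C) has a carboxylic acid group (-C(=O)OH) but the -OH is on a CX3 carbonyl carbon, not a CX4 carbon.
(D) has a carboxylic acid group (-C(=O)OH) but the -OH is on a CX3 carbonyl carbon, not a CX4 carbon.
So the answer is (B).

B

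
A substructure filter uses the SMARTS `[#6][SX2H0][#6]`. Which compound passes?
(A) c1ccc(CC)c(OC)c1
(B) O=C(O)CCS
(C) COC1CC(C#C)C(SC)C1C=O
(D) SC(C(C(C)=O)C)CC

C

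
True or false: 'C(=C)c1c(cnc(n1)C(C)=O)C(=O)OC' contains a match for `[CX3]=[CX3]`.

True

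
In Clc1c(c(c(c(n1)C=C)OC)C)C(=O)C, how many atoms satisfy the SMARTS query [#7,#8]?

3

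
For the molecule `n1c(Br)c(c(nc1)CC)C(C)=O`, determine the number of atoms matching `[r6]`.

6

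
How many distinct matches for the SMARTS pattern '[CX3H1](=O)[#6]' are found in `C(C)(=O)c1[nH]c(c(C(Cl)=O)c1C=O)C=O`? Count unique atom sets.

2

[CX3H1](=O)[#6] is the SMARTS for an aldehyde: an sp2 carbon with one H, double-bonded to O and single-bonded to carbon.
The molecule carries 2 separate instances of an aldehyde (-CHO) meeting every constraint; each maps to a distinct set of atoms, giving 2 matches.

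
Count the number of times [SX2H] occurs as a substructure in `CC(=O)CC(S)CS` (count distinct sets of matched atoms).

2

[SX2H] is the SMARTS for a thiol: an aliphatic sulfur with two connections, one being H.
The molecule carries 2 separate instances of a thiol (-SH) meeting every constraint; each maps to a distinct set of atoms, giving 2 matches.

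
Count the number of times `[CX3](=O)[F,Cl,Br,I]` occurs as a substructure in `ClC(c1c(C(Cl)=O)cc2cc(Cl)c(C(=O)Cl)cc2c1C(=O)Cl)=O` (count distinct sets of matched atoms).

[CX3](=O)[F,Cl,Br,I] is the SMARTS for an acyl halide: a carbonyl carbon bonded to a halogen.
The molecule carries 4 separate instances of an acyl chloride (-C(=O)Cl) meeting every constraint; each maps to a distinct set of atoms, giving 4 matches.

4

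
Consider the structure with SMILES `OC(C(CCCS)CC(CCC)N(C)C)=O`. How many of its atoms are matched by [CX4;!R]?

11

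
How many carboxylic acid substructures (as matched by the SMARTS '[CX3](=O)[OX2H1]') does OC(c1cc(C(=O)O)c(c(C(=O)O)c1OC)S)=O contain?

3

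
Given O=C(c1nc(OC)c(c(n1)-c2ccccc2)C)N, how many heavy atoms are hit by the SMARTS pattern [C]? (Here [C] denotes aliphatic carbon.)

The query [C] means: uppercase C matches aliphatic (non-aromatic) carbon only.
Check the 18 heavy atoms by environment: 2× n (aromatic) → no; 10× c (aromatic) → no; 3× C → match; 2× O → no; 1× N → no.
That gives 3 matching atoms.

3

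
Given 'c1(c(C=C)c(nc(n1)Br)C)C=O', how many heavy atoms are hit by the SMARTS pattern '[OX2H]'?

The query [OX2H] means: aliphatic oxygen with two connections, one of which is H — an -OH oxygen.
Check the 12 heavy atoms by environment: 2× n (aromatic, H0, X2) → no; 4× c (aromatic, H0, X3) → no; 1× C (H3, X4) → no; 1× Br (H0, X1) → no; 2× C (H1, X3) → no; 1× O (H0, X1) → no; 1× C (H2, X3) → no.
No environment satisfies the query, so 0 matching atoms.

0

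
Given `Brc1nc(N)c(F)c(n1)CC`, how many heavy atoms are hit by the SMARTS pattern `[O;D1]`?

The query [O;D1] means: aliphatic oxygen bonded to exactly one heavy atom.
Check the 11 heavy atoms by environment: 2× n (aromatic, D2) → no; 4× c (aromatic, D3) → no; 1× Br (D1) → no; 1× C (D2) → no; 1× C (D1) → no; 1× N (D1) → no; 1× F (D1) → no.
No environment satisfies the query, so 0 matching atoms.

0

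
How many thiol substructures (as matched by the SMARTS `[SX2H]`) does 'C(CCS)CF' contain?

1

[SX2H] is the SMARTS for a thiol: an aliphatic sulfur with two connections, one being H.
Exactly one fragment in the molecule meets all constraints, giving 1 match.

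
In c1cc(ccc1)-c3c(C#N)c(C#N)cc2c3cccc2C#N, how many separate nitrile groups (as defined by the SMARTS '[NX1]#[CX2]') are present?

[NX1]#[CX2] is the SMARTS for a nitrile: a nitrogen triple-bonded to a two-connected carbon.
The molecule carries 3 separate instances of a nitrile (-C#N) meeting every constraint; each maps to a distinct set of atoms, giving 3 matches.

3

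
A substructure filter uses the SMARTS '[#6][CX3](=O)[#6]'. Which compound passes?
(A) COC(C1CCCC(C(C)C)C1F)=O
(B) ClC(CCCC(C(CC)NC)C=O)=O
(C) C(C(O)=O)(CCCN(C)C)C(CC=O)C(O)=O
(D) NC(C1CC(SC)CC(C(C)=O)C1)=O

[#6][CX3](=O)[#6] describes a carbonyl carbon (no H) flanked by two carbons (a ketone).
(A) has a methyl-ester group (-C(=O)OCH3) but one neighbour of the carbonyl carbon is O, not C.
(B) has an aldehyde (-CHO) but the carbonyl carbon has H1, so it is not flanked by two carbons.
(C) has a carboxylic acid group (-C(=O)OH) but one neighbour of the carbonyl carbon is O, not C.
(D) contains an acetyl/ketone group (-C(=O)CH3), which satisfies every atom and bond constraint.
So the answer is (D).

D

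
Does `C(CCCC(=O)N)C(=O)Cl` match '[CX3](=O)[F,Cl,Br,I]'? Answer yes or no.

The pattern [CX3](=O)[F,Cl,Br,I] describes a carbonyl carbon bonded to a halogen — an acyl halide.
The molecule carries an acyl chloride (-C(=O)Cl), whose atoms satisfy every constraint of the query, so the pattern matches.

Yes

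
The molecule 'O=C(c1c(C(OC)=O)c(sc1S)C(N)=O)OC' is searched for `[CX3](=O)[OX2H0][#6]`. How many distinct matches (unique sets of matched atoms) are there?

[CX3](=O)[OX2H0][#6] is the SMARTS for an ester: a carbonyl carbon bonded to an oxygen that is itself bonded to carbon (no H on that O).
The molecule carries 2 separate instances of a methyl-ester group (-C(=O)OCH3) meeting every constraint; each maps to a distinct set of atoms, giving 2 matches.

2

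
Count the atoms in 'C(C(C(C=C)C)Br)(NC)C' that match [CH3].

3

Check the 10 heavy atoms by environment: 3× C (H3) → match; 4× C (H1) → no; 1× Br (H0) → no; 1× C (H2) → no; 1× N (H1) → no.
That gives 3 matching atoms.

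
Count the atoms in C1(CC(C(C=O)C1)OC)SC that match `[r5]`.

5

The query [r5] means: r5 matches atoms in a five-membered ring.
Check the 11 heavy atoms by environment: 5× C (in 5-ring) → match; 2× O (acyclic) → no; 3× C (acyclic) → no; 1× S (acyclic) → no.
That gives 5 matching atoms.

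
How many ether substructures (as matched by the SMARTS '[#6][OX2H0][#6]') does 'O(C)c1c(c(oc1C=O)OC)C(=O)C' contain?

2

[#6][OX2H0][#6] is the SMARTS for an ether: an aliphatic oxygen bridging two carbons with no H on the oxygen.
The molecule carries 2 separate instances of a methoxy ether (-OCH3) meeting every constraint; each maps to a distinct set of atoms, giving 2 matches.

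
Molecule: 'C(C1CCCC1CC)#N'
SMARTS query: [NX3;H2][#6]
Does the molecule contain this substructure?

No

The pattern [NX3;H2][#6] describes a trivalent nitrogen with two H attached to carbon — a primary amine.
The closest candidate here is a nitrile (-C#N), but the nitrogen is NX1 (triple-bonded), not NX3 with two H. No other fragment satisfies the full query, so there is no match.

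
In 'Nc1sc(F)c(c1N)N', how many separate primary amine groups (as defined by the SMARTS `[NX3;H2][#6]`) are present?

[NX3;H2][#6] is the SMARTS for a primary amine: a trivalent nitrogen with two H attached to carbon.
The molecule carries 3 separate instances of a primary amino group (-NH2) meeting every constraint; each maps to a distinct set of atoms, giving 3 matches.

3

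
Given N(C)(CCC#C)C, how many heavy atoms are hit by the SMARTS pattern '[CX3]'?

0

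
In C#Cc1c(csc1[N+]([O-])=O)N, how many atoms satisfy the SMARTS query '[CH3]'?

The query [CH3] means: aliphatic carbon with exactly three hydrogens.
Check the 11 heavy atoms by environment: 1× s (aromatic, H0) → no; 3× c (aromatic, H0) → no; 1× c (aromatic, H1) → no; 1× N (charge +1, H0) → no; 1× O (charge -1, H0) → no; 1× O (H0) → no; 1× N (H2) → no; 1× C (H0) → no; 1× C (H1) → no.
No environment satisfies the query, so 0 matching atoms.

0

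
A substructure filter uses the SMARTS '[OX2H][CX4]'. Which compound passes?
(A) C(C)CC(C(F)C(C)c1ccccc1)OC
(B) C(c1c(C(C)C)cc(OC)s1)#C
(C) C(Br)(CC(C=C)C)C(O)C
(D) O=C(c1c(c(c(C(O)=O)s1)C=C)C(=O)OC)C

C

[OX2H][CX4] describes a hydroxyl oxygen bound to an sp3 (X4) carbon (an aliphatic alcohol).
(A) has a methoxy ether (-OCH3) but the oxygen has H0 (ether), not H1.
(B) has a methoxy ether (-OCH3) but the oxygen has H0 (ether), not H1.
(C) contains a hydroxyl group (-OH), which satisfies every atom and bond constraint.
(D) has a carboxylic acid group (-C(=O)OH) but the -OH is on a CX3 carbonyl carbon, not a CX4 carbon.
So the answer is (C).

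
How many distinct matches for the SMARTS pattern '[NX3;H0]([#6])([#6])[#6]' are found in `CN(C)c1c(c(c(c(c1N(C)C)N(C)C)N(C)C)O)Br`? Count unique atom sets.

4

[NX3;H0]([#6])([#6])[#6] is the SMARTS for a tertiary amine: a trivalent nitrogen with no H, bonded to three carbons.
The molecule carries 4 separate instances of a dimethylamino group (-N(CH3)2) meeting every constraint; each maps to a distinct set of atoms, giving 4 matches.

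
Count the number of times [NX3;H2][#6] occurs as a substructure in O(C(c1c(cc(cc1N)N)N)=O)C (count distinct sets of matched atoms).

3

[NX3;H2][#6] is the SMARTS for a primary amine: a trivalent nitrogen with two H attached to carbon.
The molecule carries 3 separate instances of a primary amino group (-NH2) meeting every constraint; each maps to a distinct set of atoms, giving 3 matches.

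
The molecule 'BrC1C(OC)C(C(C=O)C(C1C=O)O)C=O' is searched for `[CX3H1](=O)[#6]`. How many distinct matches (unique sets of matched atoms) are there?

[CX3H1](=O)[#6] is the SMARTS for an aldehyde: an sp2 carbon with one H, double-bonded to O and single-bonded to carbon.
The molecule carries 3 separate instances of an aldehyde (-CHO) meeting every constraint; each maps to a distinct set of atoms, giving 3 matches.

3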